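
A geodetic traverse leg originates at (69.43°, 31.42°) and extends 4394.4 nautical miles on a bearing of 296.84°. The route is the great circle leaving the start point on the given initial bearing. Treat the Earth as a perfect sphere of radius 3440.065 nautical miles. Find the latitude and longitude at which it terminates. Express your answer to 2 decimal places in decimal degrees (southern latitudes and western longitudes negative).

Angular distance δ = d/R = 4394.4 / 3440.065 = 1.277418 rad.
Start latitude φ₁ = 1.211782 rad; initial bearing θ = 5.180835 rad.
Applying the spherical law of cosines for sides, sin φ₂ = sin φ₁ cos δ + cos φ₁ sin δ cos θ = 0.422608, so φ₂ = 25.00°.
Δλ = atan2( sin θ sin δ cos φ₁ , cos δ − sin φ₁ sin φ₂ ) = atan2(-0.300106, -0.106476) = -1.911736 rad = -109.53°.
Hence λ₂ = 31.42° + -109.53° = -78.11°.

latitude 25.00°, longitude -78.11°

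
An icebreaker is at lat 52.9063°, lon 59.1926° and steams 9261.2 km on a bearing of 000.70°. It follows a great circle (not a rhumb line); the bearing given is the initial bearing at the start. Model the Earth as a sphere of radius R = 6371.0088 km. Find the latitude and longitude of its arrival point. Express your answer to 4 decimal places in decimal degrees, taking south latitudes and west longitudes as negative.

Central angle δ = d/R = 1.453647 rad.
Start latitude φ₁ = 0.923389 rad; initial bearing θ = 0.012217 rad.
Applying the spherical law of cosines for sides, sin φ₂ = sin φ₁ cos δ + cos φ₁ sin δ cos θ = 0.692172, so φ₂ = 43.8023°.
Then Δλ = atan2(0.007318, -0.435230) = 3.124781 rad, from sin θ sin δ cos φ₁ over cos δ − sin φ₁ sin φ₂.
λ₂ = 59.1926° + 179.0367° = 238.2293°, normalized to (−180°, 180°] → -121.7707°.

latitude 43.8023°, longitude -121.7707°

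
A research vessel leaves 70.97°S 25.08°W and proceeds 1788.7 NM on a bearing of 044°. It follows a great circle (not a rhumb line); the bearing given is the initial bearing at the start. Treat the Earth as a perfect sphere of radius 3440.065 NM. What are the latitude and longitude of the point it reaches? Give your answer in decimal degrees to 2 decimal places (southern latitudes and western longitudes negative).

Central angle δ = d/R = 0.519961 rad.
Converting: φ₁ = -1.238660 rad, θ = 0.767945 rad.
Destination latitude: φ₂ = arcsin( sin φ₁ cos δ + cos φ₁ sin δ cos θ ) = arcsin(-0.703874) = -44.74°.
For the longitude increment, Δλ = atan2( sin θ sin δ cos φ₁, cos δ − sin φ₁ sin φ₂ ) = atan2(0.112537, 0.202433) = 29.07°.
Hence λ₂ = -25.08° + 29.07° = 3.99°.

latitude -44.74°, longitude 3.99°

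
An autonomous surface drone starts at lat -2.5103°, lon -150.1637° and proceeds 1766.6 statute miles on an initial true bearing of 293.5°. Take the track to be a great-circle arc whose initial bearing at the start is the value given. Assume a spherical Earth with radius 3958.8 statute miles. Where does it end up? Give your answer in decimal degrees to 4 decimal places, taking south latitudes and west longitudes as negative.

The arc subtends δ = 1766.6/3958.8 = 0.446246 rad at the centre.
Start latitude φ₁ = -0.043813 rad; initial bearing θ = 5.122541 rad.
sin φ₂ = sin φ₁ cos δ + cos φ₁ sin δ cos θ = (-0.043799)(0.902073) + (0.999040)(0.431583)(0.398749) = 0.132418
φ₂ = asin(0.132418) = 0.132808 rad = 7.6093°.
Δλ = atan2( sin θ sin δ cos φ₁ , cos δ − sin φ₁ sin φ₂ ) = atan2(-0.395407, 0.907873) = -0.410757 rad = -23.5346°.
λ₂ = λ₁ + Δλ = -173.6983°.

latitude 7.6093°, longitude -173.6983°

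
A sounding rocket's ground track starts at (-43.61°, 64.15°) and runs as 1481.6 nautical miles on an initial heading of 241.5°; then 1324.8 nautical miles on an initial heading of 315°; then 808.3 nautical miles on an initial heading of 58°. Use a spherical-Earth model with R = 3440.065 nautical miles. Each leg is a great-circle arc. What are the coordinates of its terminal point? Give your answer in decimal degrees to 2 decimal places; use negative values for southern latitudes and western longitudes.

latitude -25.28°, longitude 23.11°

Apply the spherical direct solution leg by leg, carrying full precision between legs.
Leg 1: from (-43.61°, 64.15°), δ = 1481.6/3440.065 = 0.430690 rad, θ = 241.5° → φ = -50.44°, λ = 28.97°.
Leg 2: from (-50.44°, 28.97°), δ = 1324.8/3440.065 = 0.385109 rad, θ = 315° → φ = -33.05°, λ = 10.49°.
Leg 3: from (-33.05°, 10.49°), δ = 808.3/3440.065 = 0.234966 rad, θ = 58° → φ = -25.28°, λ = 23.11°.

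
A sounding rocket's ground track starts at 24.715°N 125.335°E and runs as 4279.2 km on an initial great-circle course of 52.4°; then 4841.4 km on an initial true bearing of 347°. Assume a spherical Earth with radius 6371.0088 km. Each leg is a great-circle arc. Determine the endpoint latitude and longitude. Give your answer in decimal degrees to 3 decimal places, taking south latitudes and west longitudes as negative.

Apply the spherical direct solution leg by leg, carrying full precision between legs.
Leg 1: from (24.715°, 125.335°), δ = 4279.2/6371.0088 = 0.671668 rad, θ = 52.4° → φ = 42.237°, λ = 167.089°.
Leg 2: from (42.237°, 167.089°), δ = 4841.4/6371.0088 = 0.759911 rad, θ = 347° → φ = 79.806°, λ = 105.981°.

latitude 79.806°, longitude 105.981°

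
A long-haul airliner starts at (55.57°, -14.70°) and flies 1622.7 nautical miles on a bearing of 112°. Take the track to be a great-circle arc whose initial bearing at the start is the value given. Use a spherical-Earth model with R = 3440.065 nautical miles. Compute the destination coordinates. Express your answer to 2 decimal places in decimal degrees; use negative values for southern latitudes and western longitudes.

Central angle δ = d/R = 0.471706 rad.
Start latitude φ₁ = 0.969879 rad; initial bearing θ = 1.954769 rad.
Destination latitude: φ₂ = arcsin( sin φ₁ cos δ + cos φ₁ sin δ cos θ ) = arcsin(0.638498) = 39.68°.
Then Δλ = atan2(0.238213, 0.364150) = 0.579296 rad, from sin θ sin δ cos φ₁ over cos δ − sin φ₁ sin φ₂.
Hence λ₂ = -14.70° + 33.19° = 18.49°.

latitude 39.68°, longitude 18.49°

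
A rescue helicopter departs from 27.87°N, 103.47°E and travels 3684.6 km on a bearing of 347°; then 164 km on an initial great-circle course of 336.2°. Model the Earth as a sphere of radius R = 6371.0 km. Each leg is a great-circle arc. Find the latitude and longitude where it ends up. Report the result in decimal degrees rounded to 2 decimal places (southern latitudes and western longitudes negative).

Apply the spherical direct solution leg by leg, carrying full precision between legs.
Leg 1: from (27.87°, 103.47°), δ = 3684.6/6371 = 0.578339 rad, θ = 347° → φ = 59.57°, λ = 89.42°.
Leg 2: from (59.57°, 89.42°), δ = 164/6371 = 0.025742 rad, θ = 336.2° → φ = 60.92°, λ = 88.19°.

latitude 60.92°, longitude 88.19°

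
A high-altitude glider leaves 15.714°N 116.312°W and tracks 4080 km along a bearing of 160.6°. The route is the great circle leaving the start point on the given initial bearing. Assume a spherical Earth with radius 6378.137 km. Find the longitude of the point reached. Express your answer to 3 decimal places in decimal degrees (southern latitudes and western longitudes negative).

Central angle δ = d/R = 0.639685 rad.
Converting: φ₁ = 0.274261 rad, θ = 2.802999 rad.
Applying the spherical law of cosines for sides, sin φ₂ = sin φ₁ cos δ + cos φ₁ sin δ cos θ = -0.324719, so φ₂ = -18.949°.
Then Δλ = atan2(0.190871, 0.890229) = 0.211208 rad, from sin θ sin δ cos φ₁ over cos δ − sin φ₁ sin φ₂.
λ₂ = -116.312° + 12.101° = -104.211°.

longitude -104.211°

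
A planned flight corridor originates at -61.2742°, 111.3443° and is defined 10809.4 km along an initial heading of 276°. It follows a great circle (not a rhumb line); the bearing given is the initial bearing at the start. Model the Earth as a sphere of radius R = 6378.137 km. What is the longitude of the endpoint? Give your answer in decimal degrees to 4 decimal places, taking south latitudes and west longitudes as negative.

Angular distance δ = d/R = 10809.4 / 6378.137 = 1.694758 rad.
Start latitude φ₁ = -1.069437 rad; initial bearing θ = 4.817109 rad.
Destination latitude: φ₂ = arcsin( sin φ₁ cos δ + cos φ₁ sin δ cos θ ) = arcsin(0.158280) = 9.1071°.
Δλ = atan2( sin θ sin δ cos φ₁ , cos δ − sin φ₁ sin φ₂ ) = atan2(-0.474318, 0.015156) = -1.538853 rad = -88.1698°.
λ₂ = λ₁ + Δλ = 23.1745°.

longitude 23.1745°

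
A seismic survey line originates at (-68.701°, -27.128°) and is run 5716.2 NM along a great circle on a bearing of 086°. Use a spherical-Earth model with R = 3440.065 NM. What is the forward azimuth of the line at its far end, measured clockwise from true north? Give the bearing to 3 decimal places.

final bearing 21.380°

δ = 5716.2/3440.065 = 1.661655 rad (95.2058°).
With φ₁ = -68.701° = -1.199059 rad and θ = 86° = 1.500983 rad:
Destination latitude: φ₂ = arcsin( sin φ₁ cos δ + cos φ₁ sin δ cos θ ) = arcsin(0.109770) = 6.302°.
For the longitude increment, Δλ = atan2( sin θ sin δ cos φ₁, cos δ − sin φ₁ sin φ₂ ) = atan2(0.360856, 0.011539) = 88.169°.
λ₂ = λ₁ + Δλ = 61.041°.
The forward bearing on arrival equals the back-azimuth from the destination plus 180°.
Back-azimuth from P₂ (6.302°, 61.041°) to P₁ (-68.701°, -27.128°), with Δλ' = λ₁ − λ₂ = -88.169°: atan2( sin Δλ' cos φ₁ , cos φ₂ sin φ₁ − sin φ₂ cos φ₁ cos Δλ' ) = 201.380°.
Final bearing = (201.380° + 180°) mod 360° = 21.380°.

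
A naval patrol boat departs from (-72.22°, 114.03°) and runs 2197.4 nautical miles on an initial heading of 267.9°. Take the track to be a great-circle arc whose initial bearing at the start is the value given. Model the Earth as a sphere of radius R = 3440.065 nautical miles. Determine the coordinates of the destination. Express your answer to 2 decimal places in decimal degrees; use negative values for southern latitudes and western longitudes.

The arc subtends δ = 2197.4/3440.065 = 0.638767 rad at the centre.
Converting: φ₁ = -1.260477 rad, θ = 4.675737 rad.
sin φ₂ = sin φ₁ cos δ + cos φ₁ sin δ cos θ = (-0.952236)(0.802831) + (0.305363)(0.596206)(-0.036644) = -0.771156
φ₂ = asin(-0.771156) = -0.880656 rad = -50.46°.
For the longitude increment, Δλ = atan2( sin θ sin δ cos φ₁, cos δ − sin φ₁ sin φ₂ ) = atan2(-0.181937, 0.068509) = -69.37°.
λ₂ = λ₁ + Δλ = 44.66°.

latitude -50.46°, longitude 44.66°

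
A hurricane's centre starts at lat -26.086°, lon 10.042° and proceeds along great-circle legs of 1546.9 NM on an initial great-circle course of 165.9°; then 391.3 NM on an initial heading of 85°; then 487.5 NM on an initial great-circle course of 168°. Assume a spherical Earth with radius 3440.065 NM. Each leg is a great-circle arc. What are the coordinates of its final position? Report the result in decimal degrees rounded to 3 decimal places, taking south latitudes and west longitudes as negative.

Apply the spherical direct solution leg by leg, carrying full precision between legs.
Leg 1: from (-26.086°, 10.042°), δ = 1546.9/3440.065 = 0.449672 rad, θ = 165.9° → φ = -50.772°, λ = 19.681°.
Leg 2: from (-50.772°, 19.681°), δ = 391.3/3440.065 = 0.113748 rad, θ = 85° → φ = -49.763°, λ = 29.762°.
Leg 3: from (-49.763°, 29.762°), δ = 487.5/3440.065 = 0.141712 rad, θ = 168° → φ = -57.668°, λ = 32.910°.

latitude -57.668°, longitude 32.910°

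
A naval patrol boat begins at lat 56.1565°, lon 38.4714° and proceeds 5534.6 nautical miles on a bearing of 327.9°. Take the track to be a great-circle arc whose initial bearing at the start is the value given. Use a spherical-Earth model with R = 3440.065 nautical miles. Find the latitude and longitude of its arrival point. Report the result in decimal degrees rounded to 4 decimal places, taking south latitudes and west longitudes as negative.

δ = 5534.6/3440.065 = 1.608865 rad (92.1812°).
Converting: φ₁ = 0.980116 rad, θ = 5.722935 rad.
sin φ₂ = sin φ₁ cos δ + cos φ₁ sin δ cos θ = (0.830562)(-0.038059) + (0.556926)(0.999275)(0.847122) = 0.439832
φ₂ = asin(0.439832) = 0.455412 rad = 26.0932°.
Δλ = atan2( sin θ sin δ cos φ₁ , cos δ − sin φ₁ sin φ₂ ) = atan2(-0.295735, -0.403367) = -2.508952 rad = -143.7524°.
λ₂ = λ₁ + Δλ = -105.2810°.

latitude 26.0932°, longitude -105.2810°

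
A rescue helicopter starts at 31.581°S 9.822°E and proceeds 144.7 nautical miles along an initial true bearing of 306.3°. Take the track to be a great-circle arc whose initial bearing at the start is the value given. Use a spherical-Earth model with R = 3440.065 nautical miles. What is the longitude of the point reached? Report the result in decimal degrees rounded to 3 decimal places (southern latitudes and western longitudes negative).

longitude 7.576°

δ = 144.7/3440.065 = 0.042063 rad (2.4100°).
Start latitude φ₁ = -0.551192 rad; initial bearing θ = 5.345943 rad.
Destination latitude: φ₂ = arcsin( sin φ₁ cos δ + cos φ₁ sin δ cos θ ) = arcsin(-0.502032) = -30.135°.
Then Δλ = atan2(-0.028871, 0.736199) = -0.039196 rad, from sin θ sin δ cos φ₁ over cos δ − sin φ₁ sin φ₂.
λ₂ = λ₁ + Δλ = 7.576°.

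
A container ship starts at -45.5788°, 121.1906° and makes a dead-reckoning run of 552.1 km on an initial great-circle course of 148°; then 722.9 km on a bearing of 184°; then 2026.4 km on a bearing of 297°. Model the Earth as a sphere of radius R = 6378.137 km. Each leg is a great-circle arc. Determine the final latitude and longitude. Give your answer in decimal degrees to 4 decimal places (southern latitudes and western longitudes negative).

latitude -45.2685°, longitude 101.1445°

Apply the spherical direct solution leg by leg, carrying full precision between legs.
Leg 1: from (-45.5788°, 121.1906°), δ = 552.1/6378.137 = 0.086561 rad, θ = 148° → φ = -49.7166°, λ = 125.2538°.
Leg 2: from (-49.7166°, 125.2538°), δ = 722.9/6378.137 = 0.113340 rad, θ = 184° → φ = -56.1922°, λ = 124.4413°.
Leg 3: from (-56.1922°, 124.4413°), δ = 2026.4/6378.137 = 0.317710 rad, θ = 297° → φ = -45.2685°, λ = 101.1445°.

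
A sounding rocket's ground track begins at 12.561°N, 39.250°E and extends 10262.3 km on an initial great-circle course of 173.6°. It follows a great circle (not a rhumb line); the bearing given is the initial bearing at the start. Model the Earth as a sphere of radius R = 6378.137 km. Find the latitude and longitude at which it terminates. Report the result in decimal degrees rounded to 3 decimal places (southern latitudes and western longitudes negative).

δ = 10262.3/6378.137 = 1.608981 rad (92.1878°).
Converting: φ₁ = 0.219231 rad, θ = 3.029892 rad.
Applying the spherical law of cosines for sides, sin φ₂ = sin φ₁ cos δ + cos φ₁ sin δ cos θ = -0.977577, so φ₂ = -77.844°.
Then Δλ = atan2(0.108722, 0.174427) = 0.557380 rad, from sin θ sin δ cos φ₁ over cos δ − sin φ₁ sin φ₂.
λ₂ = 39.250° + 31.936° = 71.186°.

latitude -77.844°, longitude 71.186°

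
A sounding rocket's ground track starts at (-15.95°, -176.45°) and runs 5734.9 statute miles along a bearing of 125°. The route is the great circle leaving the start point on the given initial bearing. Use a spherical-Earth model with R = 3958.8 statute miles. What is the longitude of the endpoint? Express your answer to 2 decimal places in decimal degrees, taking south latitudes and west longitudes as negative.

Central angle δ = d/R = 1.448646 rad.
Start latitude φ₁ = -0.278380 rad; initial bearing θ = 2.181662 rad.
Destination latitude: φ₂ = arcsin( sin φ₁ cos δ + cos φ₁ sin δ cos θ ) = arcsin(-0.580869) = -35.51°.
Then Δλ = atan2(0.781748, -0.037775) = 1.619080 rad, from sin θ sin δ cos φ₁ over cos δ − sin φ₁ sin φ₂.
λ₂ = -176.45° + 92.77° = -83.68°.

longitude -83.68°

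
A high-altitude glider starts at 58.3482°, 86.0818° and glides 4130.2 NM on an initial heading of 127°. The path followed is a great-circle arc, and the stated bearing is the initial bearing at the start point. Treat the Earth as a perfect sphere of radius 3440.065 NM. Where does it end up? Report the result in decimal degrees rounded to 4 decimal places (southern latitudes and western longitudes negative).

latitude 0.7766°, longitude 134.2071°

Central angle δ = d/R = 1.200617 rad.
With φ₁ = 58.3482° = 1.018368 rad and θ = 127° = 2.216568 rad:
Destination latitude: φ₂ = arcsin( sin φ₁ cos δ + cos φ₁ sin δ cos θ ) = arcsin(0.013555) = 0.7766°.
For the longitude increment, Δλ = atan2( sin θ sin δ cos φ₁, cos δ − sin φ₁ sin φ₂ ) = atan2(0.390701, 0.350244) = 48.1253°.
λ₂ = λ₁ + Δλ = 134.2071°.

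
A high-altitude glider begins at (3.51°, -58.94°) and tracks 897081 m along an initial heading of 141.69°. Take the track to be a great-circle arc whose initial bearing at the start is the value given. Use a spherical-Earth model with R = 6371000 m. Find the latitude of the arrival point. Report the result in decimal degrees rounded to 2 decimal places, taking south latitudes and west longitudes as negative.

latitude -2.83°

Central angle δ = d/R = 0.140807 rad.
Converting: φ₁ = 0.061261 rad, θ = 2.472957 rad.
Destination latitude: φ₂ = arcsin( sin φ₁ cos δ + cos φ₁ sin δ cos θ ) = arcsin(-0.049299) = -2.83°.
Δλ = atan2( sin θ sin δ cos φ₁ , cos δ − sin φ₁ sin φ₂ ) = atan2(0.086837, 0.993121) = 0.087217 rad = 5.00°.
λ₂ = λ₁ + Δλ = -53.94°.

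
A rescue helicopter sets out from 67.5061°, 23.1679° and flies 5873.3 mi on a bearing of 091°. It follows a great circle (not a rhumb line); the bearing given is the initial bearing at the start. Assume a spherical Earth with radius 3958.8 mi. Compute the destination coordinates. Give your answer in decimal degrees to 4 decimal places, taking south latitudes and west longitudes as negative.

latitude 4.2325°, longitude 110.3298°

Central angle δ = d/R = 1.483606 rad.
Start latitude φ₁ = 1.178204 rad; initial bearing θ = 1.588250 rad.
Applying the spherical law of cosines for sides, sin φ₂ = sin φ₁ cos δ + cos φ₁ sin δ cos θ = 0.073803, so φ₂ = 4.2325°.
For the longitude increment, Δλ = atan2( sin θ sin δ cos φ₁, cos δ − sin φ₁ sin φ₂ ) = atan2(0.381074, 0.018892) = 87.1619°.
λ₂ = λ₁ + Δλ = 110.3298°.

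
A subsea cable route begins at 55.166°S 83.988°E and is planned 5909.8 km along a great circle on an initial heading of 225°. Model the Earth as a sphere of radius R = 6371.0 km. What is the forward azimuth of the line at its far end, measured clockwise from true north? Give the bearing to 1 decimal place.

The arc subtends δ = 5909.8/6371 = 0.927609 rad at the centre.
Start latitude φ₁ = -0.962828 rad; initial bearing θ = 3.926991 rad.
Destination latitude: φ₂ = arcsin( sin φ₁ cos δ + cos φ₁ sin δ cos θ ) = arcsin(-0.815476) = -54.634°.
Δλ = atan2( sin θ sin δ cos φ₁ , cos δ − sin φ₁ sin φ₂ ) = atan2(-0.323196, -0.069603) = -1.782914 rad = -102.153°.
λ₂ = 83.988° + -102.153° = -18.165°.
The forward bearing on arrival equals the back-azimuth from the destination plus 180°.
Back-azimuth from P₂ (-54.6°, -18.2°) to P₁ (-55.2°, 84.0°), with Δλ' = λ₁ − λ₂ = 102.2°: atan2( sin Δλ' cos φ₁ , cos φ₂ sin φ₁ − sin φ₂ cos φ₁ cos Δλ' ) = 135.7°.
Final bearing = (135.7° + 180°) mod 360° = 315.7°.

final bearing 315.7°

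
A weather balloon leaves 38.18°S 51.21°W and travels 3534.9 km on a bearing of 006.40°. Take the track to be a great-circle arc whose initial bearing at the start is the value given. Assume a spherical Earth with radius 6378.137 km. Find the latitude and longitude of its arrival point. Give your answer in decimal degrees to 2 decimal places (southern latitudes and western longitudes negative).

latitude -6.57°, longitude -47.82°

The arc subtends δ = 3534.9/6378.137 = 0.554221 rad at the centre.
Start latitude φ₁ = -0.666367 rad; initial bearing θ = 0.111701 rad.
sin φ₂ = sin φ₁ cos δ + cos φ₁ sin δ cos θ = (-0.618134)(0.850310) + (0.786073)(0.526281)(0.993768) = -0.114489
φ₂ = asin(-0.114489) = -0.114740 rad = -6.57°.
Δλ = atan2( sin θ sin δ cos φ₁ , cos δ − sin φ₁ sin φ₂ ) = atan2(0.046114, 0.779541) = 0.059087 rad = 3.39°.
λ₂ = -51.21° + 3.39° = -47.82°.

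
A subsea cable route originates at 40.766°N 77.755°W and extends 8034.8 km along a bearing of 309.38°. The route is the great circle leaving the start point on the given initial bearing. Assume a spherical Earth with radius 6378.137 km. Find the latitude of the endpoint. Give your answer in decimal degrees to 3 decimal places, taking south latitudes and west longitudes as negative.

Angular distance δ = d/R = 8034.8 / 6378.137 = 1.259741 rad.
Converting: φ₁ = 0.711501 rad, θ = 5.399700 rad.
sin φ₂ = sin φ₁ cos δ + cos φ₁ sin δ cos θ = (0.652971)(0.306064) + (0.757383)(0.952011)(0.634461) = 0.657320
φ₂ = asin(0.657320) = 0.717257 rad = 41.096°.
Then Δλ = atan2(-0.557329, -0.123148) = -1.788262 rad, from sin θ sin δ cos φ₁ over cos δ − sin φ₁ sin φ₂.
λ₂ = -77.755° + -102.460° = -180.215°, normalized to (−180°, 180°] → 179.785°.

latitude 41.096°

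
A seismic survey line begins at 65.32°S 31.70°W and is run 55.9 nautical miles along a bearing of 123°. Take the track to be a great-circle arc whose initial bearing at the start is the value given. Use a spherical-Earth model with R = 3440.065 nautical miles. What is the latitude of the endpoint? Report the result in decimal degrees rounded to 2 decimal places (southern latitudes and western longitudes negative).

δ = 55.9/3440.065 = 0.016250 rad (0.9310°).
With φ₁ = -65.32° = -1.140049 rad and θ = 123° = 2.146755 rad:
sin φ₂ = sin φ₁ cos δ + cos φ₁ sin δ cos θ = (-0.908654)(0.999868) + (0.417550)(0.016249)(-0.544639) = -0.912229
φ₂ = asin(-0.912229) = -1.148693 rad = -65.82°.
Δλ = atan2( sin θ sin δ cos φ₁ , cos δ − sin φ₁ sin φ₂ ) = atan2(0.005690, 0.170967) = 0.033270 rad = 1.91°.
Hence λ₂ = -31.70° + 1.91° = -29.79°.

latitude -65.82°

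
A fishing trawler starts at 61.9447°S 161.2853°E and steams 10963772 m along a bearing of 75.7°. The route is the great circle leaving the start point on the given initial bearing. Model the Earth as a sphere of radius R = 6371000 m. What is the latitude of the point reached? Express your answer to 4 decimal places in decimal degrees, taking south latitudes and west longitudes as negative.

Angular distance δ = d/R = 10963772 / 6371000 = 1.720887 rad.
Start latitude φ₁ = -1.081139 rad; initial bearing θ = 1.321214 rad.
sin φ₂ = sin φ₁ cos δ + cos φ₁ sin δ cos θ = (-0.882494)(-0.149528) + (0.470324)(0.988758)(0.246999) = 0.246821
φ₂ = asin(0.246821) = 0.249398 rad = 14.2895°.
Δλ = atan2( sin θ sin δ cos φ₁ , cos δ − sin φ₁ sin φ₂ ) = atan2(0.450627, 0.068290) = 1.420396 rad = 81.3827°.
λ₂ = 161.2853° + 81.3827° = 242.6680°, normalized to (−180°, 180°] → -117.3320°.

latitude 14.2895°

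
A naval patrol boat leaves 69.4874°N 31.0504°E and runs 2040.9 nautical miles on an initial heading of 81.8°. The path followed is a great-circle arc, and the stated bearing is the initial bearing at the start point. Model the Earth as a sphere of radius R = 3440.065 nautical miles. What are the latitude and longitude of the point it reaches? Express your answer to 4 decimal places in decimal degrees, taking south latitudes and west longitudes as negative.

latitude 53.5608°, longitude 99.7413°

The arc subtends δ = 2040.9/3440.065 = 0.593274 rad at the centre.
With φ₁ = 69.4874° = 1.212784 rad and θ = 81.8° = 1.427679 rad:
sin φ₂ = sin φ₁ cos δ + cos φ₁ sin δ cos θ = (0.936595)(0.829115) + (0.350413)(0.559078)(0.142629) = 0.804487
φ₂ = asin(0.804487) = 0.934812 rad = 53.5608°.
Δλ = atan2( sin θ sin δ cos φ₁ , cos δ − sin φ₁ sin φ₂ ) = atan2(0.193906, 0.075636) = 1.198883 rad = 68.6909°.
λ₂ = λ₁ + Δλ = 99.7413°.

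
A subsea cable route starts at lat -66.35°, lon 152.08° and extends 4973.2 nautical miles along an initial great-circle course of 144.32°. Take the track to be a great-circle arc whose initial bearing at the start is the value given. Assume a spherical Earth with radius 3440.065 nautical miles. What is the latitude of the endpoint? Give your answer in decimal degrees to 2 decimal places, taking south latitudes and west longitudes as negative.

latitude -25.95°

Angular distance δ = d/R = 4973.2 / 3440.065 = 1.445670 rad.
Converting: φ₁ = -1.158026 rad, θ = 2.518859 rad.
Destination latitude: φ₂ = arcsin( sin φ₁ cos δ + cos φ₁ sin δ cos θ ) = arcsin(-0.437618) = -25.95°.
For the longitude increment, Δλ = atan2( sin θ sin δ cos φ₁, cos δ − sin φ₁ sin φ₂ ) = atan2(0.232144, -0.276065) = 139.94°.
λ₂ = 152.08° + 139.94° = 292.02°, normalized to (−180°, 180°] → -67.98°.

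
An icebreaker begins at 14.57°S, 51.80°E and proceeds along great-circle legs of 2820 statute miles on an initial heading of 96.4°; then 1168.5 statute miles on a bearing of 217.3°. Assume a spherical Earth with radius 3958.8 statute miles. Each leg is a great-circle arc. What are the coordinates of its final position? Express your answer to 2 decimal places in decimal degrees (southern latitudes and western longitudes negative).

Apply the spherical direct solution leg by leg, carrying full precision between legs.
Leg 1: from (-14.57°, 51.80°), δ = 2820/3958.8 = 0.712337 rad, θ = 96.4° → φ = -15.12°, λ = 94.09°.
Leg 2: from (-15.12°, 94.09°), δ = 1168.5/3958.8 = 0.295165 rad, θ = 217.3° → φ = -28.23°, λ = 82.54°.

latitude -28.23°, longitude 82.54°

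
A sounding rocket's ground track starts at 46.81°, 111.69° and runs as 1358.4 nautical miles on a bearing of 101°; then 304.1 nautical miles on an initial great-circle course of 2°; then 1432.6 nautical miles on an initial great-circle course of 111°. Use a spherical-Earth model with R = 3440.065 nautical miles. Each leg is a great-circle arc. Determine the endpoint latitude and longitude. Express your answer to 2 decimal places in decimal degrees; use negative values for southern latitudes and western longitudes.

Apply the spherical direct solution leg by leg, carrying full precision between legs.
Leg 1: from (46.81°, 111.69°), δ = 1358.4/3440.065 = 0.394876 rad, θ = 101° → φ = 38.52°, λ = 140.55°.
Leg 2: from (38.52°, 140.55°), δ = 304.1/3440.065 = 0.088399 rad, θ = 2° → φ = 43.58°, λ = 140.79°.
Leg 3: from (43.58°, 140.79°), δ = 1432.6/3440.065 = 0.416446 rad, θ = 111° → φ = 31.70°, λ = 167.14°.

latitude 31.70°, longitude 167.14°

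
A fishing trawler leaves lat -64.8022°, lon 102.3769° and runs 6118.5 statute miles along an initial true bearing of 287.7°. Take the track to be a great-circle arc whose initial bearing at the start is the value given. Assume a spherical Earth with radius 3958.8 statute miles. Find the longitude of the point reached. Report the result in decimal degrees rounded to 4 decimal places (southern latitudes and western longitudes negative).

The arc subtends δ = 6118.5/3958.8 = 1.545544 rad at the centre.
With φ₁ = -64.8022° = -1.131012 rad and θ = 287.7° = 5.021312 rad:
Destination latitude: φ₂ = arcsin( sin φ₁ cos δ + cos φ₁ sin δ cos θ ) = arcsin(0.106552) = 6.1166°.
Then Δλ = atan2(-0.405461, 0.121663) = -1.279285 rad, from sin θ sin δ cos φ₁ over cos δ − sin φ₁ sin φ₂.
Hence λ₂ = 102.3769° + -73.2976° = 29.0793°.

longitude 29.0793°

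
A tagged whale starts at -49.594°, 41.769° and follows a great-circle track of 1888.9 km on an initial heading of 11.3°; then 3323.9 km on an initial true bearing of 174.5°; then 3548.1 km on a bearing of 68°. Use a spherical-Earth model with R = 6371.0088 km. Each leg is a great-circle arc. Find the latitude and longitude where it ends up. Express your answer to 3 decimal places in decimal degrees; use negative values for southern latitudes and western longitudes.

latitude -41.425°, longitude 92.429°

Apply the spherical direct solution leg by leg, carrying full precision between legs.
Leg 1: from (-49.594°, 41.769°), δ = 1888.9/6371.0088 = 0.296484 rad, θ = 11.3° → φ = -32.857°, λ = 45.677°.
Leg 2: from (-32.857°, 45.677°), δ = 3323.9/6371.0088 = 0.521723 rad, θ = 174.5° → φ = -62.509°, λ = 51.616°.
Leg 3: from (-62.509°, 51.616°), δ = 3548.1/6371.0088 = 0.556913 rad, θ = 68° → φ = -41.425°, λ = 92.429°.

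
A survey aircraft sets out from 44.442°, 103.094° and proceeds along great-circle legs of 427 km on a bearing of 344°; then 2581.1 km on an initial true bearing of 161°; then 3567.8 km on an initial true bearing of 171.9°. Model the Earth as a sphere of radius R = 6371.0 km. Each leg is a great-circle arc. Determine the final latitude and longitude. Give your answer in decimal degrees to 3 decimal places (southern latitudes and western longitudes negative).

Apply the spherical direct solution leg by leg, carrying full precision between legs.
Leg 1: from (44.442°, 103.094°), δ = 427/6371 = 0.067022 rad, θ = 344° → φ = 48.123°, λ = 101.509°.
Leg 2: from (48.123°, 101.509°), δ = 2581.1/6371 = 0.405133 rad, θ = 161° → φ = 25.819°, λ = 109.705°.
Leg 3: from (25.819°, 109.705°), δ = 3567.8/6371 = 0.560006 rad, θ = 171.9° → φ = -5.992°, λ = 114.021°.

latitude -5.992°, longitude 114.021°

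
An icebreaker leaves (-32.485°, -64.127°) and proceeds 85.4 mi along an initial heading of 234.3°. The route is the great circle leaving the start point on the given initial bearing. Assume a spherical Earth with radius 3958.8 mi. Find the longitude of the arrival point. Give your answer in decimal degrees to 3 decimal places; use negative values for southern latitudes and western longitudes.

Central angle δ = d/R = 0.021572 rad.
Converting: φ₁ = -0.566970 rad, θ = 4.089306 rad.
sin φ₂ = sin φ₁ cos δ + cos φ₁ sin δ cos θ = (-0.537079)(0.999767) + (0.843532)(0.021571)(-0.583541) = -0.547572
φ₂ = asin(-0.547572) = -0.579459 rad = -33.201°.
Δλ = atan2( sin θ sin δ cos φ₁ , cos δ − sin φ₁ sin φ₂ ) = atan2(-0.014776, 0.705678) = -0.020936 rad = -1.200°.
Hence λ₂ = -64.127° + -1.200° = -65.327°.

longitude -65.327°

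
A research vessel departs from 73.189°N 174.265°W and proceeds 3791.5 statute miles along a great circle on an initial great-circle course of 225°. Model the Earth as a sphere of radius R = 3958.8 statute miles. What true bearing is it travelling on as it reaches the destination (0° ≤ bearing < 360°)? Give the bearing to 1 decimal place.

The arc subtends δ = 3791.5/3958.8 = 0.957740 rad at the centre.
Start latitude φ₁ = 1.277389 rad; initial bearing θ = 3.926991 rad.
Destination latitude: φ₂ = arcsin( sin φ₁ cos δ + cos φ₁ sin δ cos θ ) = arcsin(0.383517) = 22.552°.
Then Δλ = atan2(-0.167264, 0.208243) = -0.676699 rad, from sin θ sin δ cos φ₁ over cos δ − sin φ₁ sin φ₂.
λ₂ = -174.265° + -38.772° = -213.037°, normalized to (−180°, 180°] → 146.963°.
The forward bearing on arrival equals the back-azimuth from the destination plus 180°.
Back-azimuth from P₂ (22.6°, 147.0°) to P₁ (73.2°, -174.3°), with Δλ' = λ₁ − λ₂ = -321.2°: atan2( sin Δλ' cos φ₁ , cos φ₂ sin φ₁ − sin φ₂ cos φ₁ cos Δλ' ) = 12.8°.
Final bearing = (12.8° + 180°) mod 360° = 192.8°.

final bearing 192.8°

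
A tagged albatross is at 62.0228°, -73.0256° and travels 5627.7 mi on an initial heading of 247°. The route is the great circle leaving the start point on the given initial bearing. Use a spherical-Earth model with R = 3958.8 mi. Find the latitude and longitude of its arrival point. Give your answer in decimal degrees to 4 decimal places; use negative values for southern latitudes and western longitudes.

δ = 5627.7/3958.8 = 1.421567 rad (81.4498°).
Converting: φ₁ = 1.082502 rad, θ = 4.310963 rad.
Applying the spherical law of cosines for sides, sin φ₂ = sin φ₁ cos δ + cos φ₁ sin δ cos θ = -0.049962, so φ₂ = -2.8638°.
Then Δλ = atan2(-0.427028, 0.192799) = -1.146704 rad, from sin θ sin δ cos φ₁ over cos δ − sin φ₁ sin φ₂.
λ₂ = λ₁ + Δλ = -138.7269°.

latitude -2.8638°, longitude -138.7269°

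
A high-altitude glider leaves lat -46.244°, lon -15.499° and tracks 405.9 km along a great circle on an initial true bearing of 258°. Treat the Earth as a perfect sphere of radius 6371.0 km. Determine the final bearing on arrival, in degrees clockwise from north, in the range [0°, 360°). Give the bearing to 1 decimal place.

final bearing 261.8°

The arc subtends δ = 405.9/6371 = 0.063711 rad at the centre.
Converting: φ₁ = -0.807110 rad, θ = 4.502949 rad.
Applying the spherical law of cosines for sides, sin φ₂ = sin φ₁ cos δ + cos φ₁ sin δ cos θ = -0.729981, so φ₂ = -46.885°.
For the longitude increment, Δλ = atan2( sin θ sin δ cos φ₁, cos δ − sin φ₁ sin φ₂ ) = atan2(-0.043070, 0.470712) = -5.228°.
Hence λ₂ = -15.499° + -5.228° = -20.727°.
The forward bearing on arrival equals the back-azimuth from the destination plus 180°.
Back-azimuth from P₂ (-46.9°, -20.7°) to P₁ (-46.2°, -15.5°), with Δλ' = λ₁ − λ₂ = 5.2°: atan2( sin Δλ' cos φ₁ , cos φ₂ sin φ₁ − sin φ₂ cos φ₁ cos Δλ' ) = 81.8°.
Final bearing = (81.8° + 180°) mod 360° = 261.8°.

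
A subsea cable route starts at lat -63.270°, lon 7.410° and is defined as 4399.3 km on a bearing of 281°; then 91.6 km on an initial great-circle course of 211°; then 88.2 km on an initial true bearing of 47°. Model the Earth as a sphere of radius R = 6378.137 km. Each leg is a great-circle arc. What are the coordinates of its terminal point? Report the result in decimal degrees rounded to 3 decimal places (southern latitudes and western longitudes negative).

latitude -39.534°, longitude -46.298°

Apply the spherical direct solution leg by leg, carrying full precision between legs.
Leg 1: from (-63.270°, 7.410°), δ = 4399.3/6378.137 = 0.689747 rad, θ = 281° → φ = -39.372°, λ = -46.495°.
Leg 2: from (-39.372°, -46.495°), δ = 91.6/6378.137 = 0.014362 rad, θ = 211° → φ = -40.076°, λ = -47.049°.
Leg 3: from (-40.076°, -47.049°), δ = 88.2/6378.137 = 0.013828 rad, θ = 47° → φ = -39.534°, λ = -46.298°.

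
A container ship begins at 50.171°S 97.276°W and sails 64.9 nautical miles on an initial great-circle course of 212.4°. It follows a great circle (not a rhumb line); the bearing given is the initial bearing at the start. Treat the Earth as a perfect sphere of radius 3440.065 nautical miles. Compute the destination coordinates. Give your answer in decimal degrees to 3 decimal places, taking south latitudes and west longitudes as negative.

latitude -51.080°, longitude -98.198°

The arc subtends δ = 64.9/3440.065 = 0.018866 rad at the centre.
With φ₁ = -50.171° = -0.875649 rad and θ = 212.4° = 3.707079 rad:
Applying the spherical law of cosines for sides, sin φ₂ = sin φ₁ cos δ + cos φ₁ sin δ cos θ = -0.778025, so φ₂ = -51.080°.
Then Δλ = atan2(-0.006474, 0.402331) = -0.016091 rad, from sin θ sin δ cos φ₁ over cos δ − sin φ₁ sin φ₂.
λ₂ = λ₁ + Δλ = -98.198°.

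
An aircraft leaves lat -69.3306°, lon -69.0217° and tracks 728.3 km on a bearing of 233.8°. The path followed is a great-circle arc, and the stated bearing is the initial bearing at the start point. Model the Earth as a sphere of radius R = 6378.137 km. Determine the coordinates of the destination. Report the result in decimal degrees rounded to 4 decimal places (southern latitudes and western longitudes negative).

latitude -72.4193°, longitude -86.7439°

Central angle δ = d/R = 0.114187 rad.
Start latitude φ₁ = -1.210047 rad; initial bearing θ = 4.080580 rad.
Destination latitude: φ₂ = arcsin( sin φ₁ cos δ + cos φ₁ sin δ cos θ ) = arcsin(-0.953292) = -72.4193°.
Δλ = atan2( sin θ sin δ cos φ₁ , cos δ − sin φ₁ sin φ₂ ) = atan2(-0.032454, 0.101556) = -0.309310 rad = -17.7222°.
λ₂ = -69.0217° + -17.7222° = -86.7439°.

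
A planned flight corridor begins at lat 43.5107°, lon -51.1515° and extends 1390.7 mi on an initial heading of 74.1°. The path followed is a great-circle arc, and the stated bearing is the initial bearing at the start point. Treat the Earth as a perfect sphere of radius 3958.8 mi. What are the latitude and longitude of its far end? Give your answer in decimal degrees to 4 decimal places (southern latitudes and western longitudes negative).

latitude 45.6279°, longitude -22.9064°

Central angle δ = d/R = 0.351293 rad.
With φ₁ = 43.5107° = 0.759405 rad and θ = 74.1° = 1.293289 rad:
sin φ₂ = sin φ₁ cos δ + cos φ₁ sin δ cos θ = (0.688490)(0.938928) + (0.725246)(0.344112)(0.273959) = 0.714814
φ₂ = asin(0.714814) = 0.796358 rad = 45.6279°.
Then Δλ = atan2(0.240018, 0.446786) = 0.492971 rad, from sin θ sin δ cos φ₁ over cos δ − sin φ₁ sin φ₂.
λ₂ = -51.1515° + 28.2451° = -22.9064°.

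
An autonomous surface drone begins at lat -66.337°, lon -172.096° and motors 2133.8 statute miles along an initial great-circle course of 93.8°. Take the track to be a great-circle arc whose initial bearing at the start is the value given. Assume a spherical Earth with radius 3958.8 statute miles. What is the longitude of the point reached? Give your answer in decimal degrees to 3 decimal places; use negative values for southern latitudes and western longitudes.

longitude -113.551°

Angular distance δ = d/R = 2133.8 / 3958.8 = 0.539002 rad.
Converting: φ₁ = -1.157799 rad, θ = 1.637119 rad.
Applying the spherical law of cosines for sides, sin φ₂ = sin φ₁ cos δ + cos φ₁ sin δ cos θ = -0.799717, so φ₂ = -53.103°.
For the longitude increment, Δλ = atan2( sin θ sin δ cos φ₁, cos δ − sin φ₁ sin φ₂ ) = atan2(0.205555, 0.125743) = 58.545°.
λ₂ = λ₁ + Δλ = -113.551°.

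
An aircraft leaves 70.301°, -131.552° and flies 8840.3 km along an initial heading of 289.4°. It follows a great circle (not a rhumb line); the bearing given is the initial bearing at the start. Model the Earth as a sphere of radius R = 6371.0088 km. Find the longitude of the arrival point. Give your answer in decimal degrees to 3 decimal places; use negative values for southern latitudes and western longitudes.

longitude 123.588°

The arc subtends δ = 8840.3/6371.0088 = 1.387582 rad at the centre.
With φ₁ = 70.301° = 1.226984 rad and θ = 289.4° = 5.050983 rad:
Applying the spherical law of cosines for sides, sin φ₂ = sin φ₁ cos δ + cos φ₁ sin δ cos θ = 0.281619, so φ₂ = 16.357°.
For the longitude increment, Δλ = atan2( sin θ sin δ cos φ₁, cos δ − sin φ₁ sin φ₂ ) = atan2(-0.312619, -0.082947) = -104.860°.
λ₂ = -131.552° + -104.860° = -236.412°, normalized to (−180°, 180°] → 123.588°.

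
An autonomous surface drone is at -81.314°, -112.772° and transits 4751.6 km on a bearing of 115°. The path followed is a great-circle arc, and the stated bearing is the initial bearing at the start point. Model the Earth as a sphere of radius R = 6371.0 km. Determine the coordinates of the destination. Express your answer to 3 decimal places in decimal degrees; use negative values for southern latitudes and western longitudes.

latitude -50.302°, longitude -7.099°

Central angle δ = d/R = 0.745817 rad.
Converting: φ₁ = -1.419197 rad, θ = 2.007129 rad.
Destination latitude: φ₂ = arcsin( sin φ₁ cos δ + cos φ₁ sin δ cos θ ) = arcsin(-0.769418) = -50.302°.
For the longitude increment, Δλ = atan2( sin θ sin δ cos φ₁, cos δ − sin φ₁ sin φ₂ ) = atan2(0.092876, -0.026060) = 105.673°.
Hence λ₂ = -112.772° + 105.673° = -7.099°.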